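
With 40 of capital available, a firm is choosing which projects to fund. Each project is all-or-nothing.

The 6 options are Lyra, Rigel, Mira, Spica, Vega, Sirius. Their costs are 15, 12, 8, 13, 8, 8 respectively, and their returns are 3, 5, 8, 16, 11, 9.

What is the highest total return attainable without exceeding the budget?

44

Take Mira, Spica, Vega, and Sirius: cost 8 + 13 + 8 + 8 = 37 ≤ 40, return 8 + 16 + 11 + 9 = 44.
No other feasible combination does better.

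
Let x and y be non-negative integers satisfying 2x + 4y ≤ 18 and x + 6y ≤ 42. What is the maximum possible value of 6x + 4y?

54

(x,y)=(9,0): 2·9+4·0=18≤18, 1·9+6·0=9≤42, objective 54.
(x,y)=(8,0): 2·8+4·0=16≤18, 1·8+6·0=8≤42, objective 48.
No feasible integer point exceeds 54.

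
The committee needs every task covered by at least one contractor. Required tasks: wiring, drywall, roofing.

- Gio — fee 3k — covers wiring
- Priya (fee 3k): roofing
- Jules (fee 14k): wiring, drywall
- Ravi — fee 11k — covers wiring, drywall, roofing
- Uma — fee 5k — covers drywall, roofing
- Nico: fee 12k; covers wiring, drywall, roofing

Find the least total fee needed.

8

Choose Gio and Uma: together they cover wiring, drywall, roofing — every task.
Total fee: 3 + 5 = 8.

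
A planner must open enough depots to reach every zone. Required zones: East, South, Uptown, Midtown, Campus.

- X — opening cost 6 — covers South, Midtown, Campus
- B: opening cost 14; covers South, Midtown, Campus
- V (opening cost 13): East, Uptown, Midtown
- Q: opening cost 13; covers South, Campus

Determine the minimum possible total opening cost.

Choose X and V: together they cover East, South, Uptown, Midtown, Campus — every zone.
Total opening cost: 6 + 13 = 19.
No cover costs less than 19.

19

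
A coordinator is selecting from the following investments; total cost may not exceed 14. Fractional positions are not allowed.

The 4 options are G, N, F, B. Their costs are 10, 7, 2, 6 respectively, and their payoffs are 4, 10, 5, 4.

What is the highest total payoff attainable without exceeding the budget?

Allowing fractional choices, the relaxed optimum would be about 18.3, but investments are indivisible.
N + F: cost 7 + 2 = 9 ≤ 14, payoff 10 + 5 = 15.
N + B: cost 7 + 6 = 13 ≤ 14, payoff 10 + 4 = 14.
Best is N and F with total payoff 15.

15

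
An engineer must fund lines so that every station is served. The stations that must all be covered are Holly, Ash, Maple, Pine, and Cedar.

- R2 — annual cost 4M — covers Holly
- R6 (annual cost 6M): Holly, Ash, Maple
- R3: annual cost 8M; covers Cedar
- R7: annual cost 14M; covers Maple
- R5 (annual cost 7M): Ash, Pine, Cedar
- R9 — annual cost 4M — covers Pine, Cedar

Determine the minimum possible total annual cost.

Choose R6 and R9: together they cover Holly, Ash, Maple, Pine, Cedar — every station.
Total annual cost: 6 + 4 = 10.
No cover costs less than 10.

10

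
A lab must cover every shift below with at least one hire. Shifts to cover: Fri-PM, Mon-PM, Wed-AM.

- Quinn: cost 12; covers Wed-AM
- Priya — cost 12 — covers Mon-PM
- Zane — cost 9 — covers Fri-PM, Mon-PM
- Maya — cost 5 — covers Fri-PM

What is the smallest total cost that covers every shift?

Choose Quinn and Zane: together they cover Fri-PM, Mon-PM, Wed-AM — every shift.
Total cost: 12 + 9 = 21.

21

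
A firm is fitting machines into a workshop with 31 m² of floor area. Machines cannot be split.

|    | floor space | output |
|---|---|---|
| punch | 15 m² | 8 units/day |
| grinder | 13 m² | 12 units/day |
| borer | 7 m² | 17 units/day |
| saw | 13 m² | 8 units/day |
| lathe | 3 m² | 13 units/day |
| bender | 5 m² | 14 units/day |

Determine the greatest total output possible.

This is an integer program with binary decision variables.
Take grinder, borer, lathe, and bender: floor space 13 + 7 + 3 + 5 = 28 ≤ 31, output 12 + 17 + 13 + 14 = 56.
No other feasible combination does better.

56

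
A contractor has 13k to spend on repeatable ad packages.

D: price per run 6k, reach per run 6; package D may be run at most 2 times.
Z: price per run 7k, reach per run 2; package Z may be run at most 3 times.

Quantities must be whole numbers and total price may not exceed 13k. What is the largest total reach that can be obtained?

D has the best ratio (6/6); taking only D gives at most 2×6 = 12 (stopped by the price limit).
Optimal: 2×D: price 12 ≤ 13, reach 2·6 = 12.

12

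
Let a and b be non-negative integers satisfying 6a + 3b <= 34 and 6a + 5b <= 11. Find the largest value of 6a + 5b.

11

(a,b)=(1,1): 6·1+3·1=9≤34, 6·1+5·1=11≤11, objective 11.
(a,b)=(0,2): 6·0+3·2=6≤34, 6·0+5·2=10≤11, objective 10.
(a,b)=(1,0): 6·1+3·0=6≤34, 6·1+5·0=6≤11, objective 6.
Maximum is 11 at (a,b)=(1,1).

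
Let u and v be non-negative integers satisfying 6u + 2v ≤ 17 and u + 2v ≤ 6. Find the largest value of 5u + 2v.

14

Relaxing integrality, the LP optimum is 14.80 at (u,v) = (2.2, 1.9), which is not an integer point.
(u,v)=(2,2): 6·2+2·2=16≤17, 1·2+2·2=6≤6, objective 14.
(u,v)=(2,1): 6·2+2·1=14≤17, 1·2+2·1=4≤6, objective 12.
The best lattice point is (2,2), giving 14.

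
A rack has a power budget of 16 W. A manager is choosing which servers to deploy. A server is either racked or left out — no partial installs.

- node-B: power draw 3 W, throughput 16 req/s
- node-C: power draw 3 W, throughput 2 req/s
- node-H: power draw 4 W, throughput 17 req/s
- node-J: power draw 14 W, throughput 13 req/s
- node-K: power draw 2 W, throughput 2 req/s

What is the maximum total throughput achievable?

37

Take node-B, node-C, node-H, and node-K: power draw 3 + 3 + 4 + 2 = 12 ≤ 16, throughput 16 + 2 + 17 + 2 = 37.
No other feasible combination does better.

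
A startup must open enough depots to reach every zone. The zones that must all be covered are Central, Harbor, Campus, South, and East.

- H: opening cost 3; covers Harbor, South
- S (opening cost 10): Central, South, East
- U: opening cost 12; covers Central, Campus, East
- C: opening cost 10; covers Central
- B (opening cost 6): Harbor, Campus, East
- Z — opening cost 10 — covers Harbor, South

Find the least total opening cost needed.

15

The greedy cost-per-new-zone heuristic would pick H, B, and S for 19, but a cheaper cover exists.
Choose H and U: together they cover Central, Harbor, Campus, South, East — every zone.
Total opening cost: 3 + 12 = 15.
No cover costs less than 15.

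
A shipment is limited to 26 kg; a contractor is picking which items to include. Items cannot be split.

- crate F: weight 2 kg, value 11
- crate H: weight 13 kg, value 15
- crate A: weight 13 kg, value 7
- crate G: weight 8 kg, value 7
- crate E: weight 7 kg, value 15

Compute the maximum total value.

Allowing fractional choices, the relaxed optimum would be about 44.5, but items are indivisible.
crate F + crate G + crate E: weight 2 + 8 + 7 = 17 ≤ 26, value 11 + 7 + 15 = 33.
crate F + crate H + crate E: weight 2 + 13 + 7 = 22 ≤ 26, value 11 + 15 + 15 = 41.
Best is crate F, crate H, and crate E with total value 41.

41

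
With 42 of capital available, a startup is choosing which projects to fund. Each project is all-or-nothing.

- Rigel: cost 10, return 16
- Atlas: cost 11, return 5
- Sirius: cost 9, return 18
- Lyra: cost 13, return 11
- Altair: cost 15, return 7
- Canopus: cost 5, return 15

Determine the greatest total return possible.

Allowing fractional choices, the relaxed optimum would be about 62.3, but projects are indivisible.
Rigel + Sirius + Altair + Canopus: cost 10 + 9 + 15 + 5 = 39 ≤ 42, return 16 + 18 + 7 + 15 = 56.
Rigel + Sirius + Lyra + Canopus: cost 10 + 9 + 13 + 5 = 37 ≤ 42, return 16 + 18 + 11 + 15 = 60.
Best is Rigel, Sirius, Lyra, and Canopus with total return 60.

60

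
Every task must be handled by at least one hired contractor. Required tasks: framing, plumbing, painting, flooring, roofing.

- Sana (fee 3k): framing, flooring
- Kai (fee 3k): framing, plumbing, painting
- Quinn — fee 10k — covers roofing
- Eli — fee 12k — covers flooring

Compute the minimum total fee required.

16

Choose Sana, Kai, and Quinn: together they cover framing, plumbing, painting, flooring, roofing — every task.
Total fee: 3 + 3 + 10 = 16.
No cover costs less than 16.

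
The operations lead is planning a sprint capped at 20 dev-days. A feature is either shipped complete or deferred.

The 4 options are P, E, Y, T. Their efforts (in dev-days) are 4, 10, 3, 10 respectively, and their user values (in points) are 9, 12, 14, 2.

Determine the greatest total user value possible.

35

This is an integer program with binary decision variables.
Take P, E, and Y: effort 4 + 10 + 3 = 17 ≤ 20, user value 9 + 12 + 14 = 35.
No other feasible combination does better.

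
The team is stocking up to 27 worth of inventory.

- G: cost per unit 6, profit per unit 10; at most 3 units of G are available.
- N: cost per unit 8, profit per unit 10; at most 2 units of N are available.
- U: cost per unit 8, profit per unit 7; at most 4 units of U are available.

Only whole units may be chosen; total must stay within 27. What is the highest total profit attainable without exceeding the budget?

Take 3×G and 1×N: cost 26 ≤ 27, profit 3·10 + 1·10 = 40.
G has the best ratio (10/6) and is taken to its limit of 3; remaining capacity is filled optimally with the others.

40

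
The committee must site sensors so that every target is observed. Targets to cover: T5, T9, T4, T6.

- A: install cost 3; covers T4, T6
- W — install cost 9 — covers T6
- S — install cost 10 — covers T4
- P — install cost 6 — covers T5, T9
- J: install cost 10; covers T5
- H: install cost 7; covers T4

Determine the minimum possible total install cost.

9

Choose A and P: together they cover T5, T9, T4, T6 — every target.
Total install cost: 3 + 6 = 9.
No cover costs less than 9.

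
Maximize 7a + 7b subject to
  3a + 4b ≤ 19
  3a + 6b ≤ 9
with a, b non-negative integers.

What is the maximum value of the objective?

(a,b)=(3,0): 3·3+4·0=9≤19, 3·3+6·0=9≤9, objective 21.
(a,b)=(2,0): 3·2+4·0=6≤19, 3·2+6·0=6≤9, objective 14.
No feasible integer point exceeds 21.

21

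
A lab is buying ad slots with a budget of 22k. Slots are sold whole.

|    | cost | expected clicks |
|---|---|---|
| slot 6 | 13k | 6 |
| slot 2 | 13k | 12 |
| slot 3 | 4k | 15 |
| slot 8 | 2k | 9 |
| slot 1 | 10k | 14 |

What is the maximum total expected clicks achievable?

38

slot 3 + slot 8 + slot 1: cost 4 + 2 + 10 = 16 ≤ 22, expected clicks 15 + 9 + 14 = 38.
slot 2 + slot 3 + slot 8: cost 13 + 4 + 2 = 19 ≤ 22, expected clicks 12 + 15 + 9 = 36.
slot 6 + slot 3 + slot 8: cost 13 + 4 + 2 = 19 ≤ 22, expected clicks 6 + 15 + 9 = 30.
Best is slot 3, slot 8, and slot 1 with total expected clicks 38.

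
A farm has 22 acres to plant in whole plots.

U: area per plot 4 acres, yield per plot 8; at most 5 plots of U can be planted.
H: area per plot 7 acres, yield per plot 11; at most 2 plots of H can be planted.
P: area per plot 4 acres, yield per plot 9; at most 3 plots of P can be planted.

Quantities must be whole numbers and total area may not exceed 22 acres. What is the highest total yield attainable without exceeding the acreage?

P has the best ratio (9/4); taking only P gives at most 3×9 = 27 (stopped by the supply cap of 3).
Mixing does better — 2×U and 3×P: area 20 ≤ 22, yield 2·8 + 3·9 = 43.

43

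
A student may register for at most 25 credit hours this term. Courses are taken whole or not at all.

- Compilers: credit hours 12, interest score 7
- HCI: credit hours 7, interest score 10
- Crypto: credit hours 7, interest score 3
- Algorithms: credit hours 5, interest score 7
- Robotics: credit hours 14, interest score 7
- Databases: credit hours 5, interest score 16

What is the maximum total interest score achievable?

36

Allowing fractional choices, the relaxed optimum would be about 37.7, but courses are indivisible.
HCI + Crypto + Algorithms + Databases: credit hours 7 + 7 + 5 + 5 = 24 ≤ 25, interest score 10 + 3 + 7 + 16 = 36.
HCI + Algorithms + Databases: credit hours 7 + 5 + 5 = 17 ≤ 25, interest score 10 + 7 + 16 = 33.
Best is HCI, Crypto, Algorithms, and Databases with total interest score 36.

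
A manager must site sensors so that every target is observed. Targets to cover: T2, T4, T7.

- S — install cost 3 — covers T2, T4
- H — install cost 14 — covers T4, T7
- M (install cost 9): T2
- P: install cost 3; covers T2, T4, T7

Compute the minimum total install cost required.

3

P alone covers T2, T4, T7 — every target.
Total install cost: 3.
No cover costs less than 3.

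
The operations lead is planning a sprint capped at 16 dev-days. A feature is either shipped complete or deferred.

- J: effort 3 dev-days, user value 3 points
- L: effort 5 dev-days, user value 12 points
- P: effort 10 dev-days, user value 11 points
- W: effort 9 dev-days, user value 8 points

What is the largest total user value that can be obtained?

23

L + P: effort 5 + 10 = 15 ≤ 16, user value 12 + 11 = 23.
L + W: effort 5 + 9 = 14 ≤ 16, user value 12 + 8 = 20.
J + L: effort 3 + 5 = 8 ≤ 16, user value 3 + 12 = 15.
Best is L and P with total user value 23.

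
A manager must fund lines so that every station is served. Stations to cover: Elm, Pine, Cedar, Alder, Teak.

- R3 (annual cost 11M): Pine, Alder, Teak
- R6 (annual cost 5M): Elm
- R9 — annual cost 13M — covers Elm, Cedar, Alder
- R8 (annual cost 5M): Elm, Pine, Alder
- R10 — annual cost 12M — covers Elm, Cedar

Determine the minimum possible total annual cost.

23

The greedy cost-per-new-station heuristic would pick R8, R3, and R10 for 28, but a cheaper cover exists.
Choose R3 and R10: together they cover Elm, Pine, Cedar, Alder, Teak — every station.
Total annual cost: 11 + 12 = 23.
No cover costs less than 23.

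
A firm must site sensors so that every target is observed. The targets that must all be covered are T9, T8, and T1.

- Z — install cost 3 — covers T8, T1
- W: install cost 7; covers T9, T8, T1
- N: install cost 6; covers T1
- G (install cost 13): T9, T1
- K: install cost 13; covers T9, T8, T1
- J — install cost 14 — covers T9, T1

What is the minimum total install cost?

7

This is a weighted set-cover instance.
The greedy cost-per-new-target heuristic would pick Z and W for 10, but a cheaper cover exists.
W alone covers T9, T8, T1 — every target.
Total install cost: 7.
No cover costs less than 7.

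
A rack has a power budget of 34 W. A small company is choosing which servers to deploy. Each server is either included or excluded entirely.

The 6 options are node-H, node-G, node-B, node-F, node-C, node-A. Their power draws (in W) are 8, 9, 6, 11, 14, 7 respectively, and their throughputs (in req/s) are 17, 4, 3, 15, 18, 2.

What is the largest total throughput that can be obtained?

50

node-H + node-G + node-C: power draw 8 + 9 + 14 = 31 ≤ 34, throughput 17 + 4 + 18 = 39.
node-H + node-G + node-B + node-F: power draw 8 + 9 + 6 + 11 = 34 ≤ 34, throughput 17 + 4 + 3 + 15 = 39.
node-H + node-F + node-C: power draw 8 + 11 + 14 = 33 ≤ 34, throughput 17 + 15 + 18 = 50.
Best is node-H, node-F, and node-C with total throughput 50.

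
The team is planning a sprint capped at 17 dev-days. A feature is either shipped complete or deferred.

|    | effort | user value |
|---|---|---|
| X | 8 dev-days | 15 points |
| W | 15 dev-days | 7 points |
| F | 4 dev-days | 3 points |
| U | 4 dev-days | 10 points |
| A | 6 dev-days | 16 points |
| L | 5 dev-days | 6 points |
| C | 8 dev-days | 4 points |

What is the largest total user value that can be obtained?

Allowing fractional choices, the relaxed optimum would be about 39.1, but features are indivisible.
X + A: effort 8 + 6 = 14 ≤ 17, user value 15 + 16 = 31.
X + U + L: effort 8 + 4 + 5 = 17 ≤ 17, user value 15 + 10 + 6 = 31.
U + A + L: effort 4 + 6 + 5 = 15 ≤ 17, user value 10 + 16 + 6 = 32.
Best is U, A, and L with total user value 32.

32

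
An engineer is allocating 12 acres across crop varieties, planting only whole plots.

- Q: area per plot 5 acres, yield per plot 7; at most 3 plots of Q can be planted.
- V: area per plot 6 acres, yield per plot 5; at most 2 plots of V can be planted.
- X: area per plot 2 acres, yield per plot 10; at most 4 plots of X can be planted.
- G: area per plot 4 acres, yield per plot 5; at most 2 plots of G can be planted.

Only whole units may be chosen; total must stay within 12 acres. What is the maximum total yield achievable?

45

X has the best ratio (10/2); taking only X gives at most 4×10 = 40 (stopped by the supply cap of 4).
Mixing does better — 4×X and 1×G: area 12 ≤ 12, yield 4·10 + 1·5 = 45.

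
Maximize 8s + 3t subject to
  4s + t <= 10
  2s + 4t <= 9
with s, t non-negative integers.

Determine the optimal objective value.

19

Relaxing integrality, the LP optimum is 21.14 at (s,t) = (2.21, 1.14), which is not an integer point.
(s,t)=(2,1) is feasible, giving 19.
(s,t)=(2,0) is feasible, giving 16.
Maximum is 19 at (s,t)=(2,1).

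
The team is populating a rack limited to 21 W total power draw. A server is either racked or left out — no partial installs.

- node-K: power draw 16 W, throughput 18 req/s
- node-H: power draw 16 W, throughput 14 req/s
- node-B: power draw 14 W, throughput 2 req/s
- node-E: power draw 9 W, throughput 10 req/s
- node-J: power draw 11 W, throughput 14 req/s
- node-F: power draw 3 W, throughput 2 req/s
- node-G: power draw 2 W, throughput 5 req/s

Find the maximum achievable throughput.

25

This is an integer program with binary decision variables.
Allowing fractional choices, the relaxed optimum would be about 28.0, but servers are indivisible.
node-K + node-G: power draw 16 + 2 = 18 ≤ 21, throughput 18 + 5 = 23.
node-K + node-F + node-G: power draw 16 + 3 + 2 = 21 ≤ 21, throughput 18 + 2 + 5 = 25.
node-E + node-J: power draw 9 + 11 = 20 ≤ 21, throughput 10 + 14 = 24.
Best is node-K, node-F, and node-G with total throughput 25.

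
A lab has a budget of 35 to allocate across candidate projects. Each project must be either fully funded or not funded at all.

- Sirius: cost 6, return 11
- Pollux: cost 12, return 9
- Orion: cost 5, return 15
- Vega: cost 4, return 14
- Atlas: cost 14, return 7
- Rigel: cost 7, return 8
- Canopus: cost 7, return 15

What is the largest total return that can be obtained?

Sirius + Orion + Vega + Rigel + Canopus: cost 6 + 5 + 4 + 7 + 7 = 29 ≤ 35, return 11 + 15 + 14 + 8 + 15 = 63.
Sirius + Pollux + Orion + Vega + Canopus: cost 6 + 12 + 5 + 4 + 7 = 34 ≤ 35, return 11 + 9 + 15 + 14 + 15 = 64.
Best is Sirius, Pollux, Orion, Vega, and Canopus with total return 64.

64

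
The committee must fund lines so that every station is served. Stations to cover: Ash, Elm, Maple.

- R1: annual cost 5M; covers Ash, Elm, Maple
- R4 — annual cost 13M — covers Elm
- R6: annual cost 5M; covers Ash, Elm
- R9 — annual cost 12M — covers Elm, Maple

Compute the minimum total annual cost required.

R1 alone covers Ash, Elm, Maple — every station.
Total annual cost: 5.

5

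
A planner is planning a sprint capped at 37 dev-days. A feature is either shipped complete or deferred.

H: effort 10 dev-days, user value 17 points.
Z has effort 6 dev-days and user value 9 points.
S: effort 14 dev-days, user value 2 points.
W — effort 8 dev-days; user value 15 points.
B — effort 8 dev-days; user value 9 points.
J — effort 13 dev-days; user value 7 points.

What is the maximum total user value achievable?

Take H, Z, W, and B: effort 10 + 6 + 8 + 8 = 32 ≤ 37, user value 17 + 9 + 15 + 9 = 50.
No other feasible combination does better.

50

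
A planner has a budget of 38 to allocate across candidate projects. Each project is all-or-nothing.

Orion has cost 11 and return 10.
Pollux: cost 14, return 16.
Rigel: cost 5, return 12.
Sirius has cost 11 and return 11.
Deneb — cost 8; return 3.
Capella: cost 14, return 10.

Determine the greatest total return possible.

This is a 0-1 knapsack instance.
Allowing fractional choices, the relaxed optimum would be about 46.3, but projects are indivisible.
Pollux + Rigel + Sirius + Deneb: cost 14 + 5 + 11 + 8 = 38 ≤ 38, return 16 + 12 + 11 + 3 = 42.
Orion + Pollux + Rigel + Deneb: cost 11 + 14 + 5 + 8 = 38 ≤ 38, return 10 + 16 + 12 + 3 = 41.
Pollux + Rigel + Sirius: cost 14 + 5 + 11 = 30 ≤ 38, return 16 + 12 + 11 = 39.
Best is Pollux, Rigel, Sirius, and Deneb with total return 42.

42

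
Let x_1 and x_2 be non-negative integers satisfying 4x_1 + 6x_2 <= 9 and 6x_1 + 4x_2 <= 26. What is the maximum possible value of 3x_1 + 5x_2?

6

(x_1,x_2)=(2,0) is feasible, giving 6.
(x_1,x_2)=(0,1) is feasible, giving 5.
(x_1,x_2)=(1,0) is feasible, giving 3.
(x_1,x_2)=(0,0) is feasible, giving 0.
No feasible integer point exceeds 6.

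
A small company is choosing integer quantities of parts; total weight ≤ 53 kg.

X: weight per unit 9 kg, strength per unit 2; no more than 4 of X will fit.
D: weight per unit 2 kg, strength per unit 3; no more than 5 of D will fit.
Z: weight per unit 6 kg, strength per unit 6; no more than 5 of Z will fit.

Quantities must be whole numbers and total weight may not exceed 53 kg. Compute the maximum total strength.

This is a bounded integer knapsack.
D has the best ratio (3/2); taking only D gives at most 5×3 = 15 (stopped by the supply cap of 5).
Mixing does better — 1×X, 5×D, and 5×Z: weight 49 ≤ 53, strength 1·2 + 5·3 + 5·6 = 47.

47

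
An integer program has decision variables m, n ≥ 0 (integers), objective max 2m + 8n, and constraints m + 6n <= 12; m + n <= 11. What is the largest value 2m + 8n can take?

Relaxing integrality, the LP optimum is 23.20 at (m,n) = (10.8, 0.2), which is not an integer point.
(m,n)=(11,0): 1·11+6·0=11≤12, 1·11+1·0=11≤11, objective 22.
(m,n)=(10,0): 1·10+6·0=10≤12, 1·10+1·0=10≤11, objective 20.
Maximum is 22 at (m,n)=(11,0).

22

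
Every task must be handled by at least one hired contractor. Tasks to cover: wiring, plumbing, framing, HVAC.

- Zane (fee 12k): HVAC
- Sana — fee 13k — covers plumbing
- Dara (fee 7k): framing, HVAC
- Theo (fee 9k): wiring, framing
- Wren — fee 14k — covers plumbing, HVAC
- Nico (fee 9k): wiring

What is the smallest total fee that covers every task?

The greedy cost-per-new-task heuristic would pick Dara, Theo, and Sana for 29, but a cheaper cover exists.
Choose Theo and Wren: together they cover wiring, plumbing, framing, HVAC — every task.
Total fee: 9 + 14 = 23.
No cover costs less than 23.

23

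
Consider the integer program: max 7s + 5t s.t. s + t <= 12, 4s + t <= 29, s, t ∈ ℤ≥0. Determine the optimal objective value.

70

Relaxing integrality, the LP optimum is 71.33 at (s,t) = (5.67, 6.33), which is not an integer point.
(s,t)=(5,7): 1·5+1·7=12≤12, 4·5+1·7=27≤29, objective 70.
(s,t)=(4,8): 1·4+1·8=12≤12, 4·4+1·8=24≤29, objective 68.
(s,t)=(6,5): 1·6+1·5=11≤12, 4·6+1·5=29≤29, objective 67.
No feasible integer point exceeds 70.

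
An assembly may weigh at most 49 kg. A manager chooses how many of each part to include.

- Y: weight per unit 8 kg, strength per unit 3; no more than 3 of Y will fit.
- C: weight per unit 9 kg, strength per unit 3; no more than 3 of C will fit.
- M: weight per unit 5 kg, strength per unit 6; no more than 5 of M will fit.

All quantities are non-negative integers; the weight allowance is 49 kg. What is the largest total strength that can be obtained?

This is a bounded integer knapsack.
3×Y and 5×M: weight 49 ≤ 49, strength 3·3 + 5·6 = 39.
2×C and 5×M: weight 43 ≤ 49, strength 2·3 + 5·6 = 36.
Best is 39.

39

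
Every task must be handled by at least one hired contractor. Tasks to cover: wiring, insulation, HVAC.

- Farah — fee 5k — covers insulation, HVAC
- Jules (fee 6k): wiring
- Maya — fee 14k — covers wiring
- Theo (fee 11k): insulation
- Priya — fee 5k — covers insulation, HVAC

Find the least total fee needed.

Choose Farah and Jules: together they cover wiring, insulation, HVAC — every task.
Total fee: 5 + 6 = 11.
No cover costs less than 11.

11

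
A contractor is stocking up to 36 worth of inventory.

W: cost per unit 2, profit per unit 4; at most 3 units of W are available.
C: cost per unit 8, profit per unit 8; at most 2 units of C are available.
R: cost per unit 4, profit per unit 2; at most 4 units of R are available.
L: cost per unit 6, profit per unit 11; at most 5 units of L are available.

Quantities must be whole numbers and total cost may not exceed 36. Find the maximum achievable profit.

This is a bounded integer knapsack.
Take 3×W and 5×L: cost 36 ≤ 36, profit 3·4 + 5·11 = 67.
W has the best ratio (4/2) and is taken to its limit of 3; remaining capacity is filled optimally with the others.

67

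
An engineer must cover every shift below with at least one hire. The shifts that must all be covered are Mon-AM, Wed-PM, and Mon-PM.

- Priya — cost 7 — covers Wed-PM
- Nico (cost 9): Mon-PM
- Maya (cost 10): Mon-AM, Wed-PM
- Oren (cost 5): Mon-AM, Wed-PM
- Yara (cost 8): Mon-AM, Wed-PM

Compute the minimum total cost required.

This is a weighted set-cover instance.
Choose Nico and Oren: together they cover Mon-AM, Wed-PM, Mon-PM — every shift.
Total cost: 9 + 5 = 14.
No cover costs less than 14.

14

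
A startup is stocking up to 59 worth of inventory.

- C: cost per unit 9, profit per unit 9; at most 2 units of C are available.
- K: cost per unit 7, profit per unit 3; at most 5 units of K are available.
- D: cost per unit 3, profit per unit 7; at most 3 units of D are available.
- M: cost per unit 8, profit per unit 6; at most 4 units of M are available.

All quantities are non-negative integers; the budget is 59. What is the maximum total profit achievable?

This is a bounded integer knapsack.
Take 2×C, 3×D, and 4×M: cost 59 ≤ 59, profit 2·9 + 3·7 + 4·6 = 63.
D has the best ratio (7/3) and is taken to its limit of 3; remaining capacity is filled optimally with the others.

63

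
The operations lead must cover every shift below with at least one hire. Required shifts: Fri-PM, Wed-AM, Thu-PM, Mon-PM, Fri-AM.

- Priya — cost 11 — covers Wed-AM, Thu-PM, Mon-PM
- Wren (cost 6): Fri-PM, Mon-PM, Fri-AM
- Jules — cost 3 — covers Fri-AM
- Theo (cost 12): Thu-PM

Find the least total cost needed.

Choose Priya and Wren: together they cover Fri-PM, Wed-AM, Thu-PM, Mon-PM, Fri-AM — every shift.
Total cost: 11 + 6 = 17.

17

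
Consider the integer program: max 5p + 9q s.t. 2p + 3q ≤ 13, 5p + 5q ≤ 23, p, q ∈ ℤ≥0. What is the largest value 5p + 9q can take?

36

(p,q)=(0,4): 2·0+3·4=12≤13, 5·0+5·4=20≤23, objective 36.
(p,q)=(1,3): 2·1+3·3=11≤13, 5·1+5·3=20≤23, objective 32.
No feasible integer point exceeds 36.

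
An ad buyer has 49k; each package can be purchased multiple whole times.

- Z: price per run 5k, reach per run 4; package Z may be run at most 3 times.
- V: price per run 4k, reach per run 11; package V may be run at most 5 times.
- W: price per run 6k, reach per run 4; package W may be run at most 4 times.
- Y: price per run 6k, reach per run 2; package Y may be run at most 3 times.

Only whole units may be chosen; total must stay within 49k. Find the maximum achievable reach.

75

This is a bounded integer knapsack.
1×Z, 5×V, and 4×W: price 49 ≤ 49, reach 1·4 + 5·11 + 4·4 = 75.
2×Z, 5×V, and 3×W: price 48 ≤ 49, reach 2·4 + 5·11 + 3·4 = 75.
Best is 75.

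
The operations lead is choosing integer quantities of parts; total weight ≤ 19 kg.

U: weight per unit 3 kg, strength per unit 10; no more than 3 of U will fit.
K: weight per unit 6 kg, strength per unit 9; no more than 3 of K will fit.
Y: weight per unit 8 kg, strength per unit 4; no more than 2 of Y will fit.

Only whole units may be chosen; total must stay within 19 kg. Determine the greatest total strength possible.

39

2×U and 2×K: weight 18 ≤ 19, strength 2·10 + 2·9 = 38.
3×U and 1×K: weight 15 ≤ 19, strength 3·10 + 1·9 = 39.
Best is 39.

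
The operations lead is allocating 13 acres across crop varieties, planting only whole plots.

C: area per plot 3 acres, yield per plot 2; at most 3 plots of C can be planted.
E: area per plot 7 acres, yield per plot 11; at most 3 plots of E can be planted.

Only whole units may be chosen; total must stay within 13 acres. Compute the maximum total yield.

15

2×C and 1×E: area 13 ≤ 13, yield 2·2 + 1·11 = 15.
1×C and 1×E: area 10 ≤ 13, yield 1·2 + 1·11 = 13.
Best is 15.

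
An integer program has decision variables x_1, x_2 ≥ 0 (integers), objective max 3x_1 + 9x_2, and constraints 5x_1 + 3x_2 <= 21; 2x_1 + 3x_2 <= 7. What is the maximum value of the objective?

Relaxing integrality, the LP optimum is 21.00 at (x_1,x_2) = (0, 2.33), which is not an integer point.
(x_1,x_2)=(0,2): 5·0+3·2=6≤21, 2·0+3·2=6≤7, objective 18.
(x_1,x_2)=(1,1): 5·1+3·1=8≤21, 2·1+3·1=5≤7, objective 12.
Maximum is 18 at (x_1,x_2)=(0,2).

18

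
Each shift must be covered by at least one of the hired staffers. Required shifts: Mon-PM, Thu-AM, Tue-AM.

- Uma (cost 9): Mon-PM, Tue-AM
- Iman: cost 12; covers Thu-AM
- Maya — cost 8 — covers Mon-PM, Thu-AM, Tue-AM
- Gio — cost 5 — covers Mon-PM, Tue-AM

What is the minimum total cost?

8

This is an integer covering problem.
The greedy cost-per-new-shift heuristic would pick Gio and Maya for 13, but a cheaper cover exists.
Maya alone covers Mon-PM, Thu-AM, Tue-AM — every shift.
Total cost: 8.
No cover costs less than 8.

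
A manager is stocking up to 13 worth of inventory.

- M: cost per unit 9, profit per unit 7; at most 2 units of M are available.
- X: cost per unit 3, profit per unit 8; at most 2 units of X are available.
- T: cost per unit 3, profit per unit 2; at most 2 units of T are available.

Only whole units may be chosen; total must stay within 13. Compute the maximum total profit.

This is a bounded integer knapsack.
Take 2×X and 2×T: cost 12 ≤ 13, profit 2·8 + 2·2 = 20.
X has the best ratio (8/3) and is taken to its limit of 2; remaining capacity is filled optimally with the others.

20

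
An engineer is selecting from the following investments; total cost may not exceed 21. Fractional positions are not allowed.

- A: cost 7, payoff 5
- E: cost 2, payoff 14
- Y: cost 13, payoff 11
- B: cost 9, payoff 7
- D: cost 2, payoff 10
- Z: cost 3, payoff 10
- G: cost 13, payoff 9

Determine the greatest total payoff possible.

This is an integer program with binary decision variables.
Take E, Y, D, and Z: cost 2 + 13 + 2 + 3 = 20 ≤ 21, payoff 14 + 11 + 10 + 10 = 45.
No other feasible combination does better.

45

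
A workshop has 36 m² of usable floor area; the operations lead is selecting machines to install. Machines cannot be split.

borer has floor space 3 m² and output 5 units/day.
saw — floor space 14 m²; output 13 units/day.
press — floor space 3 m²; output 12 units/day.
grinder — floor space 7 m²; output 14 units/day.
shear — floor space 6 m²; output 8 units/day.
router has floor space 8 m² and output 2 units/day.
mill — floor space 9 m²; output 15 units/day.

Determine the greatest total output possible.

59

borer + saw + press + grinder + mill: floor space 3 + 14 + 3 + 7 + 9 = 36 ≤ 36, output 5 + 13 + 12 + 14 + 15 = 59.
borer + press + grinder + shear + router + mill: floor space 3 + 3 + 7 + 6 + 8 + 9 = 36 ≤ 36, output 5 + 12 + 14 + 8 + 2 + 15 = 56.
Best is borer, saw, press, grinder, and mill with total output 59.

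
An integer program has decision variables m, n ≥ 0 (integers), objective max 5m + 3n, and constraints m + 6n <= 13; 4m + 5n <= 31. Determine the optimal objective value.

35

(m,n)=(7,0) is feasible, giving 35.
(m,n)=(6,1) is feasible, giving 33.
(m,n)=(6,0) is feasible, giving 30.
Maximum is 35 at (m,n)=(7,0).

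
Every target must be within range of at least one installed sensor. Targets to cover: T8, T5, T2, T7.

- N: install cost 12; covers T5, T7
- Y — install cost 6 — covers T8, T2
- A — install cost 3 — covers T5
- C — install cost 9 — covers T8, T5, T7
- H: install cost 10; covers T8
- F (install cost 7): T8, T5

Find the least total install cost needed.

The greedy cost-per-new-target heuristic would pick Y, A, and C for 18, but a cheaper cover exists.
Choose Y and C: together they cover T8, T5, T2, T7 — every target.
Total install cost: 6 + 9 = 15.
No cover costs less than 15.

15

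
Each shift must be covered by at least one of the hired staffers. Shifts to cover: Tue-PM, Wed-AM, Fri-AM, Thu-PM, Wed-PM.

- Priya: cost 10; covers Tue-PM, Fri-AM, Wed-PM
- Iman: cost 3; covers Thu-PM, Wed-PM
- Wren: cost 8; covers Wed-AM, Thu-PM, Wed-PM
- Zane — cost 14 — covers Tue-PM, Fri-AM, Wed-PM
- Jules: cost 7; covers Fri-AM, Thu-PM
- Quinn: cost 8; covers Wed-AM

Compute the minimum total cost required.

18

The greedy cost-per-new-shift heuristic would pick Iman, Priya, and Wren for 21, but a cheaper cover exists.
Choose Priya and Wren: together they cover Tue-PM, Wed-AM, Fri-AM, Thu-PM, Wed-PM — every shift.
Total cost: 10 + 8 = 18.
No cover costs less than 18.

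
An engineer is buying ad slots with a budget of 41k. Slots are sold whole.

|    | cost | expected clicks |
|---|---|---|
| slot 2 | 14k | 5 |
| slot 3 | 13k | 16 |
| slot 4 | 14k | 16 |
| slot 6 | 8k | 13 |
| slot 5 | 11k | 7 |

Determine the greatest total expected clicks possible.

45

Allowing fractional choices, the relaxed optimum would be about 48.8, but ad slots are indivisible.
slot 2 + slot 3 + slot 4: cost 14 + 13 + 14 = 41 ≤ 41, expected clicks 5 + 16 + 16 = 37.
slot 3 + slot 4 + slot 5: cost 13 + 14 + 11 = 38 ≤ 41, expected clicks 16 + 16 + 7 = 39.
slot 3 + slot 4 + slot 6: cost 13 + 14 + 8 = 35 ≤ 41, expected clicks 16 + 16 + 13 = 45.
Best is slot 3, slot 4, and slot 6 with total expected clicks 45.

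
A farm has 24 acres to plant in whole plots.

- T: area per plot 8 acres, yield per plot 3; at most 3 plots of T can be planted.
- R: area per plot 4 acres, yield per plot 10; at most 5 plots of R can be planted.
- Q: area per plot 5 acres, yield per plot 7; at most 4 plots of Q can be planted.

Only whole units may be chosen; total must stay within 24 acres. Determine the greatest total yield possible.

50

This is a bounded integer knapsack.
R has the best ratio (10/4); taking only R gives at most 5×10 = 50 (stopped by the supply cap of 5).
Optimal: 5×R: area 20 ≤ 24, yield 5·10 = 50.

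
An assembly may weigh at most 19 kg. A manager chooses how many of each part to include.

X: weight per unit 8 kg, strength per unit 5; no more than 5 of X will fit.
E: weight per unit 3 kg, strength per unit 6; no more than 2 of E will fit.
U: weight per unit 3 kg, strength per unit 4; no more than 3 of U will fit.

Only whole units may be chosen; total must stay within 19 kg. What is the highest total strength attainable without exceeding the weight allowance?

E has the best ratio (6/3); taking only E gives at most 2×6 = 12 (stopped by the supply cap of 2).
Mixing does better — 2×E and 3×U: weight 15 ≤ 19, strength 2·6 + 3·4 = 24.

24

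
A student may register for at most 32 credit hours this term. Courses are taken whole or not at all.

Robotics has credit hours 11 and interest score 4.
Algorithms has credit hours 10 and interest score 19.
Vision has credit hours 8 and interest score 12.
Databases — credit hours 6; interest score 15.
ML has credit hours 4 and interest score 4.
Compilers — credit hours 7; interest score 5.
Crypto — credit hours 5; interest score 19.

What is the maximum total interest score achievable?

65

This is a 0-1 knapsack instance.
Allowing fractional choices, the relaxed optimum would be about 68.0, but courses are indivisible.
Algorithms + Databases + Compilers + Crypto: credit hours 10 + 6 + 7 + 5 = 28 ≤ 32, interest score 19 + 15 + 5 + 19 = 58.
Algorithms + Databases + ML + Compilers + Crypto: credit hours 10 + 6 + 4 + 7 + 5 = 32 ≤ 32, interest score 19 + 15 + 4 + 5 + 19 = 62.
Algorithms + Vision + Databases + Crypto: credit hours 10 + 8 + 6 + 5 = 29 ≤ 32, interest score 19 + 12 + 15 + 19 = 65.
Best is Algorithms, Vision, Databases, and Crypto with total interest score 65.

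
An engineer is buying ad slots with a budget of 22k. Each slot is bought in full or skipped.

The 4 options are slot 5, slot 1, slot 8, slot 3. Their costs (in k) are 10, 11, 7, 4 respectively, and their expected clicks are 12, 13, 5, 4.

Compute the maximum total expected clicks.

slot 5 + slot 8 + slot 3: cost 10 + 7 + 4 = 21 ≤ 22, expected clicks 12 + 5 + 4 = 21.
slot 5 + slot 1: cost 10 + 11 = 21 ≤ 22, expected clicks 12 + 13 = 25.
slot 1 + slot 8 + slot 3: cost 11 + 7 + 4 = 22 ≤ 22, expected clicks 13 + 5 + 4 = 22.
Best is slot 5 and slot 1 with total expected clicks 25.

25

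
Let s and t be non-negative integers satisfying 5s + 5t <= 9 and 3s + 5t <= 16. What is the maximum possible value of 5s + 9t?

(s,t)=(0,1): 5·0+5·1=5≤9, 3·0+5·1=5≤16, objective 9.
(s,t)=(1,0): 5·1+5·0=5≤9, 3·1+5·0=3≤16, objective 5.
(s,t)=(0,0): 5·0+5·0=0≤9, 3·0+5·0=0≤16, objective 0.
No feasible integer point exceeds 9.

9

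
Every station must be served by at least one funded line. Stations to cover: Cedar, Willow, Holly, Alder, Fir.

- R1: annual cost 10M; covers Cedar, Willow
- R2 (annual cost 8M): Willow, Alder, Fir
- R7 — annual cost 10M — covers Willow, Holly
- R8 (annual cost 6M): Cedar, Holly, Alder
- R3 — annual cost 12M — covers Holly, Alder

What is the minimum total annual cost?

This is a weighted set-cover instance.
Choose R2 and R8: together they cover Cedar, Willow, Holly, Alder, Fir — every station.
Total annual cost: 8 + 6 = 14.
No cover costs less than 14.

14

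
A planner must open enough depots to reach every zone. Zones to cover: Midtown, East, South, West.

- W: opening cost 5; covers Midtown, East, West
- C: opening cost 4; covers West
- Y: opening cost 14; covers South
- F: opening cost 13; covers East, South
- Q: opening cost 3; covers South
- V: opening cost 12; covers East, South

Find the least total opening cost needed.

Choose W and Q: together they cover Midtown, East, South, West — every zone.
Total opening cost: 5 + 3 = 8.
No cover costs less than 8.

8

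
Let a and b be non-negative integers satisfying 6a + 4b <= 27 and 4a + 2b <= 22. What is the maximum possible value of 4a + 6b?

(a,b)=(0,6): 6·0+4·6=24≤27, 4·0+2·6=12≤22, objective 36.
(a,b)=(1,5): 6·1+4·5=26≤27, 4·1+2·5=14≤22, objective 34.
(a,b)=(0,5): 6·0+4·5=20≤27, 4·0+2·5=10≤22, objective 30.
No feasible integer point exceeds 36.

36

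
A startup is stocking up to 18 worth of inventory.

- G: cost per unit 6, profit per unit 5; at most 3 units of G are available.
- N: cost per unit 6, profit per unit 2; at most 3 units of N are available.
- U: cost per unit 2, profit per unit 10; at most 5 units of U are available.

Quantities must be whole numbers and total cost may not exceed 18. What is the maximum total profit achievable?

55

1×N and 5×U: cost 16 ≤ 18, profit 1·2 + 5·10 = 52.
1×G and 5×U: cost 16 ≤ 18, profit 1·5 + 5·10 = 55.
Best is 55.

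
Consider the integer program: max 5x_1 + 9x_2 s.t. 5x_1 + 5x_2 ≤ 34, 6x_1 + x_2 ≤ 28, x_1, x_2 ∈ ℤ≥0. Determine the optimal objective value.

The continuous relaxation peaks at (0, 6.8) with value 61.20; rounding to a feasible lattice point costs some objective.
(x_1,x_2)=(0,6): 5·0+5·6=30≤34, 6·0+1·6=6≤28, objective 54.
(x_1,x_2)=(1,5): 5·1+5·5=30≤34, 6·1+1·5=11≤28, objective 50.
(x_1,x_2)=(0,5): 5·0+5·5=25≤34, 6·0+1·5=5≤28, objective 45.
No feasible integer point exceeds 54.

54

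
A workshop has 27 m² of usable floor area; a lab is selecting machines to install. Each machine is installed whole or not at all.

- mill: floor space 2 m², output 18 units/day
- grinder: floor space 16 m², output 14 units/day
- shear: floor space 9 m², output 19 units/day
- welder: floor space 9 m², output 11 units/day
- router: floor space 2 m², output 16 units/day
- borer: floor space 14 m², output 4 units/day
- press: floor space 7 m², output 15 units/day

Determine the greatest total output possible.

This is a 0-1 knapsack instance.
Allowing fractional choices, the relaxed optimum would be about 76.6, but machines are indivisible.
mill + shear + router + press: floor space 2 + 9 + 2 + 7 = 20 ≤ 27, output 18 + 19 + 16 + 15 = 68.
mill + shear + welder + press: floor space 2 + 9 + 9 + 7 = 27 ≤ 27, output 18 + 19 + 11 + 15 = 63.
mill + shear + welder + router: floor space 2 + 9 + 9 + 2 = 22 ≤ 27, output 18 + 19 + 11 + 16 = 64.
Best is mill, shear, router, and press with total output 68.

68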